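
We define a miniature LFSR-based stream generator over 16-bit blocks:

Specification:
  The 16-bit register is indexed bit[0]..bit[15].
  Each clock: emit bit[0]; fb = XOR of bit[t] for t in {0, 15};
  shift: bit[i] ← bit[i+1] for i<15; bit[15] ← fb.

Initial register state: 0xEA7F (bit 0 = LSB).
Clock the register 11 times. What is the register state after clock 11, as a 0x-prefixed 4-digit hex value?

0xC55D

reg_0 = 0xEA7F
clock 1: out=1, reg = 0x753F
clock 2: out=1, reg = 0xBA9F
clock 3: out=1, reg = 0x5D4F
clock 4: out=1, reg = 0xAEA7
clock 5: out=1, reg = 0x5753
clock 6: out=1, reg = 0xABA9
clock 7: out=1, reg = 0x55D4
clock 8: out=0, reg = 0x2AEA
clock 9: out=0, reg = 0x1575
clock 10: out=1, reg = 0x8ABA
clock 11: out=0, reg = 0xC55D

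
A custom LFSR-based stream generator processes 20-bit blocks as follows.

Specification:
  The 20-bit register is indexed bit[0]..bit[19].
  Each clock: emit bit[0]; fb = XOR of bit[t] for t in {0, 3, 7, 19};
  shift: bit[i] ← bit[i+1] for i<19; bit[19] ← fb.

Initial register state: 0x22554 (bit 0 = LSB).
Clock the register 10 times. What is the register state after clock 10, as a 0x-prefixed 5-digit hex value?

reg_0 = 0x22554
clock 1: out=0, reg = 0x112AA
clock 2: out=0, reg = 0x08955
clock 3: out=1, reg = 0x844AA
clock 4: out=0, reg = 0xC2255
clock 5: out=1, reg = 0x6112A
clock 6: out=0, reg = 0xB0895
clock 7: out=1, reg = 0xD844A
clock 8: out=0, reg = 0x6C225
clock 9: out=1, reg = 0xB6112
clock 10: out=0, reg = 0xDB089

0xDB089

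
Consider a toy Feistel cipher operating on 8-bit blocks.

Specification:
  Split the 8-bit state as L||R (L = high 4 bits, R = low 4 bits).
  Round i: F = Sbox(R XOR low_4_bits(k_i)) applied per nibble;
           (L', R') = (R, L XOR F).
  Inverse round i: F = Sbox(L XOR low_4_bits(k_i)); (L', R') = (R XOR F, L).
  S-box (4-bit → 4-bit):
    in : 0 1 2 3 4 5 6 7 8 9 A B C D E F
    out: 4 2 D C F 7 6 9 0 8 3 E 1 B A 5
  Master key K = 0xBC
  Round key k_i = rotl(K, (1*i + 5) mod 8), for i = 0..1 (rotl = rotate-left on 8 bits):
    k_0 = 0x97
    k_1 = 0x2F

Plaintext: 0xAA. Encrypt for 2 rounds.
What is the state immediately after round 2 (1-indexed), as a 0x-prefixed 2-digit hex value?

s_0 = plaintext = 0xAA
s_1 = Round(s_0, k_0) = 0xA1
s_2 = Round(s_1, k_1) = 0x10

0x10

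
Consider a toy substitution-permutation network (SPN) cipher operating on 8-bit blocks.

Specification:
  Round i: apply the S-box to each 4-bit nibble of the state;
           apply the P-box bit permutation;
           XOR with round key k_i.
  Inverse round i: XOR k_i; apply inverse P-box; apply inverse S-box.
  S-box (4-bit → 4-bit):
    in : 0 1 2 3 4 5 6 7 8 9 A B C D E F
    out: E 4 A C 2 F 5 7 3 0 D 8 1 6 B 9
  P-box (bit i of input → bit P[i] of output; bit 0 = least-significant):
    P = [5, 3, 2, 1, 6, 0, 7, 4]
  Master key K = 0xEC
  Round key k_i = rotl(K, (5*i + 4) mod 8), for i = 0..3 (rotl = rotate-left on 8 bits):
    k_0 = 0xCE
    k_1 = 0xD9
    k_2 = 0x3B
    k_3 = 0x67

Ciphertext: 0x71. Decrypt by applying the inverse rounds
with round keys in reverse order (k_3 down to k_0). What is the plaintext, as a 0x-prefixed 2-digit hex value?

s_0 = ciphertext = 0x71
s_1 = InvRound(s_0, k_3) = 0xB3
s_2 = InvRound(s_1, k_2) = 0x14
s_3 = InvRound(s_2, k_1) = 0x7D
s_4 = InvRound(s_3, k_0) = 0x0F

0x0F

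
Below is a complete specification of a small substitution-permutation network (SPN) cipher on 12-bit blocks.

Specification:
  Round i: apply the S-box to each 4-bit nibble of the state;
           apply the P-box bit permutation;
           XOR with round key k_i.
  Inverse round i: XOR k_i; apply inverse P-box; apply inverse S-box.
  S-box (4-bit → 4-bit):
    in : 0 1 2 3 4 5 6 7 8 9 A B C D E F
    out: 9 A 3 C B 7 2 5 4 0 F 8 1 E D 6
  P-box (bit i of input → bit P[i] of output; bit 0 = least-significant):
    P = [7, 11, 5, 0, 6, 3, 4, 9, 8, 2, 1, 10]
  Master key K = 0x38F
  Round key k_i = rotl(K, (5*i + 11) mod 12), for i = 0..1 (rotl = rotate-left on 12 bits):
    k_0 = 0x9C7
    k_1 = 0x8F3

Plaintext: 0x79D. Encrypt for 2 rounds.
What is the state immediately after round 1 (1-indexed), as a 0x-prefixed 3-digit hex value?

0x0E4

s_0 = plaintext = 0x79D
s_1 = Round(s_0, k_0) = 0x0E4
s_2 = Round(s_1, k_1) = 0x722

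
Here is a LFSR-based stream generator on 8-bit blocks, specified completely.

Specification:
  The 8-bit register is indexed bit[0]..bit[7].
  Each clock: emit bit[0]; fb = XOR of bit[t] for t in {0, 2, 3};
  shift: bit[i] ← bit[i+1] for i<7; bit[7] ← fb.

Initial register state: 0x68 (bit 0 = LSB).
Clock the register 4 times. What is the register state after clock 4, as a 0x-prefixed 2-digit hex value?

reg_0 = 0x68
clock 1: out=0, reg = 0xB4
clock 2: out=0, reg = 0xDA
clock 3: out=0, reg = 0xED
clock 4: out=1, reg = 0xF6

0xF6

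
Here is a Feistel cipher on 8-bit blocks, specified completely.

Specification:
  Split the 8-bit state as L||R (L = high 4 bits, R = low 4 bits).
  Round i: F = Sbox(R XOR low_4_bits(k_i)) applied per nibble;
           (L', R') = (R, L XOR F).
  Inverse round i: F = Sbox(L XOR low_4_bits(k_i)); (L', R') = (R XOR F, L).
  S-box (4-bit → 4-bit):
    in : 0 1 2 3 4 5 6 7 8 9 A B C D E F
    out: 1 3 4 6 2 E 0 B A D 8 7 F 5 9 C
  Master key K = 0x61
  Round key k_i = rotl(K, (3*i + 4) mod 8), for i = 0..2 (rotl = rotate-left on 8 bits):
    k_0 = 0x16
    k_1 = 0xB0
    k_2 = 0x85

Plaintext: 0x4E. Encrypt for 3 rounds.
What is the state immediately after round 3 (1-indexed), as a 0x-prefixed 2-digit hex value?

s_0 = plaintext = 0x4E
s_1 = Round(s_0, k_0) = 0xEE
s_2 = Round(s_1, k_1) = 0xE7
s_3 = Round(s_2, k_2) = 0x7A

0x7A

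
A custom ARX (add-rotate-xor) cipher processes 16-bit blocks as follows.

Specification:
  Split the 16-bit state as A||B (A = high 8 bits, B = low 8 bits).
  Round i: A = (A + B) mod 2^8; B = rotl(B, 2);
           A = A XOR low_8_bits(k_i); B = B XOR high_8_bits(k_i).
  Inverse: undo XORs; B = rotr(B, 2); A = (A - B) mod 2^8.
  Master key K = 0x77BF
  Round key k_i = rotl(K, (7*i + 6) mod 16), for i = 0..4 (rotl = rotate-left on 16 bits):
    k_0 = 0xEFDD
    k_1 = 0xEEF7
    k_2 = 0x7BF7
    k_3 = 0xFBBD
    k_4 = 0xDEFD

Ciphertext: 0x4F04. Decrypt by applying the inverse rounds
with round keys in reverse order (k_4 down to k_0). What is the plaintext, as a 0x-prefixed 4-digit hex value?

s_0 = ciphertext = 0x4F04
s_1 = InvRound(s_0, k_4) = 0xFCB6
s_2 = InvRound(s_1, k_3) = 0xEE53
s_3 = InvRound(s_2, k_2) = 0x0F0A
s_4 = InvRound(s_3, k_1) = 0xBF39
s_5 = InvRound(s_4, k_0) = 0xADB5

0xADB5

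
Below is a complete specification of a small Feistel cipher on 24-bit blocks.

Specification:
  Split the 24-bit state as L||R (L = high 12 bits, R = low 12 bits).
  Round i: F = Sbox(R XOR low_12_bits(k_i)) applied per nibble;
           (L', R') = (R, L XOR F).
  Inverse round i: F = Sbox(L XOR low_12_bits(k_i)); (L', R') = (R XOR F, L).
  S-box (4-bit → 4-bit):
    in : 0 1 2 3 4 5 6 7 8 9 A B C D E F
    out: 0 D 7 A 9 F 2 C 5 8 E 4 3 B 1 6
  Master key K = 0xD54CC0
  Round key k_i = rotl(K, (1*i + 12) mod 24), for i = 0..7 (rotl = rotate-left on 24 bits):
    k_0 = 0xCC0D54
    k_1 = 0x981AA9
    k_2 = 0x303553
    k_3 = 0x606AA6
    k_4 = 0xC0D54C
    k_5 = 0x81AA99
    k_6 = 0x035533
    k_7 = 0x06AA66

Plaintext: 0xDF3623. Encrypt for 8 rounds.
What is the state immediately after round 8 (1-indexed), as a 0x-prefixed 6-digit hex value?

s_0 = plaintext = 0xDF3623
s_1 = Round(s_0, k_0) = 0x62393F
s_2 = Round(s_1, k_1) = 0x93FCA1
s_3 = Round(s_2, k_2) = 0xCA1158
s_4 = Round(s_3, k_3) = 0x1588C0
s_5 = Round(s_4, k_4) = 0x8C0A0B
s_6 = Round(s_5, k_5) = 0xA0B847
s_7 = Round(s_6, k_6) = 0x8471C2
s_8 = Round(s_7, k_7) = 0x1C2CAE

0x1C2CAE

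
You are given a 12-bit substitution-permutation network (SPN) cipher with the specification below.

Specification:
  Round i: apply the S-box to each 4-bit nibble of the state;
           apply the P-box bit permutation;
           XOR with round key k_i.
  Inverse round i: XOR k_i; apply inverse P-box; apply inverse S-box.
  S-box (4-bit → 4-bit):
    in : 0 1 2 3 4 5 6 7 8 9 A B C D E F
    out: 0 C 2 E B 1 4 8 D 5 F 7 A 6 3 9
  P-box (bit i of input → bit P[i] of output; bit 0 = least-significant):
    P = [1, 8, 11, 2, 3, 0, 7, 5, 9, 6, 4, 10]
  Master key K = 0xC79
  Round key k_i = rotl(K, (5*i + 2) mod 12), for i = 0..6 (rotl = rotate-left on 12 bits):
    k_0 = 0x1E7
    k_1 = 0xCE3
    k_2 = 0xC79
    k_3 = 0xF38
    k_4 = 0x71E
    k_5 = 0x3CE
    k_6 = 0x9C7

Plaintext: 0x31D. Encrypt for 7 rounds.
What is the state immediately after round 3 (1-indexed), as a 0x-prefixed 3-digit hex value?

s_0 = plaintext = 0x31D
s_1 = Round(s_0, k_0) = 0xC17
s_2 = Round(s_1, k_1) = 0x807
s_3 = Round(s_2, k_2) = 0xA6D
s_4 = Round(s_3, k_3) = 0x0E8
s_5 = Round(s_4, k_4) = 0xF11
s_6 = Round(s_5, k_5) = 0xD6A
s_7 = Round(s_6, k_6) = 0x011

0xA6D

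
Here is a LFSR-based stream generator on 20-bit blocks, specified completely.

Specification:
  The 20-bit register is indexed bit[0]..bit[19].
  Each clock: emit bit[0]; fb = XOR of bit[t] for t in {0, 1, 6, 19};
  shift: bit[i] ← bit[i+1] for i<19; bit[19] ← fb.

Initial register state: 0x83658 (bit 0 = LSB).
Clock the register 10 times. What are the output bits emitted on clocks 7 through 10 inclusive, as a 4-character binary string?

reg_0 = 0x83658
clock 1: out=0, reg = 0x41B2C
clock 2: out=0, reg = 0x20D96
clock 3: out=0, reg = 0x906CB
clock 4: out=1, reg = 0x48365
clock 5: out=1, reg = 0x241B2
clock 6: out=0, reg = 0x920D9
clock 7: out=1, reg = 0xC906C
clock 8: out=0, reg = 0x64836
clock 9: out=0, reg = 0xB241B
clock 10: out=1, reg = 0xD920D

1001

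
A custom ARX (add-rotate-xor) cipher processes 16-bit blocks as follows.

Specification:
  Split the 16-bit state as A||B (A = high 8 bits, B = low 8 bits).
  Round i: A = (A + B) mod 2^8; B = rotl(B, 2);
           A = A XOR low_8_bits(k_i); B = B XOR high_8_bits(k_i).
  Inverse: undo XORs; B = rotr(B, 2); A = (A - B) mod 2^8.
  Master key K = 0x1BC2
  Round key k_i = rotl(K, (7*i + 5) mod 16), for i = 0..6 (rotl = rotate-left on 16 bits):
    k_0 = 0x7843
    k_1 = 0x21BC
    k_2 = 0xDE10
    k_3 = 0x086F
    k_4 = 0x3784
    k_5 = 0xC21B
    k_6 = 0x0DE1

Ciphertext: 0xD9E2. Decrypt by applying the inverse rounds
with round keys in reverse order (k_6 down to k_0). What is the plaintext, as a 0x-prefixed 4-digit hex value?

s_0 = ciphertext = 0xD9E2
s_1 = InvRound(s_0, k_6) = 0x3DFB
s_2 = InvRound(s_1, k_5) = 0xD84E
s_3 = InvRound(s_2, k_4) = 0xFE5E
s_4 = InvRound(s_3, k_3) = 0xFC95
s_5 = InvRound(s_4, k_2) = 0x1AD2
s_6 = InvRound(s_5, k_1) = 0xAAFC
s_7 = InvRound(s_6, k_0) = 0xC821

0xC821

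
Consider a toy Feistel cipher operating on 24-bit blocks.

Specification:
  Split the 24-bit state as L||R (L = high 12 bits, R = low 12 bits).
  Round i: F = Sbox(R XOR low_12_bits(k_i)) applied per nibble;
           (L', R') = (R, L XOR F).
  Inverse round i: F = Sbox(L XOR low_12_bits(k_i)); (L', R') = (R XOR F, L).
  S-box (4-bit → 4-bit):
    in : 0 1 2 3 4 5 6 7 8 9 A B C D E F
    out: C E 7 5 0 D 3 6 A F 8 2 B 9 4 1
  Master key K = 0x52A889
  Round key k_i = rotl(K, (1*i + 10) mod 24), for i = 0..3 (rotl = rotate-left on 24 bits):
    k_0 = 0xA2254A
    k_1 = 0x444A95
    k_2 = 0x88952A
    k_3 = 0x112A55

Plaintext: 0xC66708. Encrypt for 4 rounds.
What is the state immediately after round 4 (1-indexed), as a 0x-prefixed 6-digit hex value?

0x03612D

s_0 = plaintext = 0xC66708
s_1 = Round(s_0, k_0) = 0x708B61
s_2 = Round(s_1, k_1) = 0xB61918
s_3 = Round(s_2, k_2) = 0x918036
s_4 = Round(s_3, k_3) = 0x03612D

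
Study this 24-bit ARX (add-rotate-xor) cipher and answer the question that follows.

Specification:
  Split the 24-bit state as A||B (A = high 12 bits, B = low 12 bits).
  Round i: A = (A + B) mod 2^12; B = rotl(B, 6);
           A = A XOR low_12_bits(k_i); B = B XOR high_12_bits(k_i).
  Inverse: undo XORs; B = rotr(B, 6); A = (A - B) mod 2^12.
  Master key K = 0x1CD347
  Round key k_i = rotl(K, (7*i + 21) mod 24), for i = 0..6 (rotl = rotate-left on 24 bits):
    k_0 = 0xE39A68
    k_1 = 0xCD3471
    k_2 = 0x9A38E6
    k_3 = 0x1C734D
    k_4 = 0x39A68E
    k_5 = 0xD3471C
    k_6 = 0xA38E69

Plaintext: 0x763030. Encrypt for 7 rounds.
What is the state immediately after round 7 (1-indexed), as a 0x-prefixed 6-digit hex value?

s_0 = plaintext = 0x763030
s_1 = Round(s_0, k_0) = 0xDFB239
s_2 = Round(s_1, k_1) = 0x44529B
s_3 = Round(s_2, k_2) = 0xE06F69
s_4 = Round(s_3, k_3) = 0xE22BBA
s_5 = Round(s_4, k_4) = 0xF52D34
s_6 = Round(s_5, k_5) = 0xB9A000
s_7 = Round(s_6, k_6) = 0x5F3A38

0x5F3A38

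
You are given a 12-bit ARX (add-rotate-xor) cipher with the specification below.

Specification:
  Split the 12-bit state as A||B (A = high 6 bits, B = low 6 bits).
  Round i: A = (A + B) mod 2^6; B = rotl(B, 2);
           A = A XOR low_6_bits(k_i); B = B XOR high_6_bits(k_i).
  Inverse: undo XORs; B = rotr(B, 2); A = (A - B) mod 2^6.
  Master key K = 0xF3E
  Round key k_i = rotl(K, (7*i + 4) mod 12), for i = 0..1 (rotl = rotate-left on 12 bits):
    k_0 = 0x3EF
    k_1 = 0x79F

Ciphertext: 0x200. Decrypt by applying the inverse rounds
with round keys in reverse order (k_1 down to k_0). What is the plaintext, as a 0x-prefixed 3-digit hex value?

s_0 = ciphertext = 0x200
s_1 = InvRound(s_0, k_1) = 0xC27
s_2 = InvRound(s_1, k_0) = 0x54A

0x54A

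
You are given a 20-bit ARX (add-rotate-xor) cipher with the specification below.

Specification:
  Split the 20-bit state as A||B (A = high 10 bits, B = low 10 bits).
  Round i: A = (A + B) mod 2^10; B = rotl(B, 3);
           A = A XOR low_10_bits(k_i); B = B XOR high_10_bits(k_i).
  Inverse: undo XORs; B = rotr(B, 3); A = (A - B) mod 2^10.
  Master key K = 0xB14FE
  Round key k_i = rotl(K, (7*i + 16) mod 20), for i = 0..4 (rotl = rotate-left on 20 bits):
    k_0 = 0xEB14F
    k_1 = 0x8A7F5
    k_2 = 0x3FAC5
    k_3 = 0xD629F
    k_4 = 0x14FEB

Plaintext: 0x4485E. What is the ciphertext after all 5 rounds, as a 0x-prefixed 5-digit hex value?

0xD2B7F

s_0 = plaintext = 0x4485E
s_1 = Round(s_0, k_0) = 0x0FD5C
s_2 = Round(s_1, k_1) = 0x9B8CB
s_3 = Round(s_2, k_2) = 0x7F2A7
s_4 = Round(s_3, k_3) = 0x8F265
s_5 = Round(s_4, k_4) = 0xD2B7F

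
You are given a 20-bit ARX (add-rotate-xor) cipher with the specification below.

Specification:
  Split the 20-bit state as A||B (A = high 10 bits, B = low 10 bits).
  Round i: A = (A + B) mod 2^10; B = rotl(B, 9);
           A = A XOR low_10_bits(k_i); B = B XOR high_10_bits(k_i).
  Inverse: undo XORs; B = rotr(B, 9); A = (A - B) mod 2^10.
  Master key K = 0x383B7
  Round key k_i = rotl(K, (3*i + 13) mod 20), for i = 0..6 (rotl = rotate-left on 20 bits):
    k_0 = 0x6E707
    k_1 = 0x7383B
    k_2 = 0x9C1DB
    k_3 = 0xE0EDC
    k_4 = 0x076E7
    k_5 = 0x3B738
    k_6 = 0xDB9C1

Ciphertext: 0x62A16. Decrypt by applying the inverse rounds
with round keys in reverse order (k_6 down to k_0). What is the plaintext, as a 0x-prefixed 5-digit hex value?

0xACB30

s_0 = ciphertext = 0x62A16
s_1 = InvRound(s_0, k_6) = 0x56EF0
s_2 = InvRound(s_1, k_5) = 0x8A03B
s_3 = InvRound(s_2, k_4) = 0x20C4C
s_4 = InvRound(s_3, k_3) = 0xB039F
s_5 = InvRound(s_4, k_2) = 0xCF7DE
s_6 = InvRound(s_5, k_1) = 0xB9421
s_7 = InvRound(s_6, k_0) = 0xACB30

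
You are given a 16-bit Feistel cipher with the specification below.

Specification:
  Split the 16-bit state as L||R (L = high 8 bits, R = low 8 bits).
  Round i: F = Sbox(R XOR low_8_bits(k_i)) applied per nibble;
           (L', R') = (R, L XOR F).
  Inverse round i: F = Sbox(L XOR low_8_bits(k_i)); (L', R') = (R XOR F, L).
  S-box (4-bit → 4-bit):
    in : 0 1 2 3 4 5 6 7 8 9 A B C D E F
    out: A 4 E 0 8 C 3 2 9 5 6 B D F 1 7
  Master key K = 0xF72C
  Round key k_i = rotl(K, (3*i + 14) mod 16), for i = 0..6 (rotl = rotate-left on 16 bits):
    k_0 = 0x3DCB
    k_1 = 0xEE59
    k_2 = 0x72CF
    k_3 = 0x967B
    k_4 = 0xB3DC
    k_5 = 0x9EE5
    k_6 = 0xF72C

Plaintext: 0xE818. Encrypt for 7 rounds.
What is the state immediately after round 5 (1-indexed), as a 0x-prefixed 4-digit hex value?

0xFC32

s_0 = plaintext = 0xE818
s_1 = Round(s_0, k_0) = 0x1818
s_2 = Round(s_1, k_1) = 0x189C
s_3 = Round(s_2, k_2) = 0x9CD8
s_4 = Round(s_3, k_3) = 0xD8FC
s_5 = Round(s_4, k_4) = 0xFC32
s_6 = Round(s_5, k_5) = 0x320E
s_7 = Round(s_6, k_6) = 0x0EDC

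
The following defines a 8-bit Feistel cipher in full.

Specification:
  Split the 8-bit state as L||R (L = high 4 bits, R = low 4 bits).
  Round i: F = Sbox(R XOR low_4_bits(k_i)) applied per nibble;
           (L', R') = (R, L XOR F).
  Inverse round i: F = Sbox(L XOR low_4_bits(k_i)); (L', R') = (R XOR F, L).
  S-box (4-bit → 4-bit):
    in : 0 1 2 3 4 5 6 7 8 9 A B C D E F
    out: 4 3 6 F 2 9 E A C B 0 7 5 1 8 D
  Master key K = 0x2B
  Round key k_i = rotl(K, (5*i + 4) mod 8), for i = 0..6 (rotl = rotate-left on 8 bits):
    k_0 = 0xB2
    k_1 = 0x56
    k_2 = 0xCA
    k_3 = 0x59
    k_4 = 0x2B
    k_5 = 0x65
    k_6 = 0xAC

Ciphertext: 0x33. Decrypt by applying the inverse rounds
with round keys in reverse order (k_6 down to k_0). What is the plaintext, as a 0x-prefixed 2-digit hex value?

0x15

s_0 = ciphertext = 0x33
s_1 = InvRound(s_0, k_6) = 0xE3
s_2 = InvRound(s_1, k_5) = 0x4E
s_3 = InvRound(s_2, k_4) = 0x34
s_4 = InvRound(s_3, k_3) = 0x43
s_5 = InvRound(s_4, k_2) = 0xB4
s_6 = InvRound(s_5, k_1) = 0x5B
s_7 = InvRound(s_6, k_0) = 0x15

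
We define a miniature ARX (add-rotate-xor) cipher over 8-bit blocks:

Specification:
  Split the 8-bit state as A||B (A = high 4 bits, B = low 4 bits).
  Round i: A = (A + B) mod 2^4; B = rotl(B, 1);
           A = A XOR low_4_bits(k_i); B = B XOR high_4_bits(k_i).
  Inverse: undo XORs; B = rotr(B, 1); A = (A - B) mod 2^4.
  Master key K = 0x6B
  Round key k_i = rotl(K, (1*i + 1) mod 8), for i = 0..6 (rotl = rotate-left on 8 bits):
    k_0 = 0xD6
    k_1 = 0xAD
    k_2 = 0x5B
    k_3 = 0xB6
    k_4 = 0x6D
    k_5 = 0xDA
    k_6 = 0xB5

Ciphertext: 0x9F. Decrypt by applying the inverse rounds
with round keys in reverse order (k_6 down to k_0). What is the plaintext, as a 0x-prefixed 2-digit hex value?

0x79

s_0 = ciphertext = 0x9F
s_1 = InvRound(s_0, k_6) = 0xA2
s_2 = InvRound(s_1, k_5) = 0x1F
s_3 = InvRound(s_2, k_4) = 0x0C
s_4 = InvRound(s_3, k_3) = 0xBB
s_5 = InvRound(s_4, k_2) = 0x97
s_6 = InvRound(s_5, k_1) = 0x6E
s_7 = InvRound(s_6, k_0) = 0x79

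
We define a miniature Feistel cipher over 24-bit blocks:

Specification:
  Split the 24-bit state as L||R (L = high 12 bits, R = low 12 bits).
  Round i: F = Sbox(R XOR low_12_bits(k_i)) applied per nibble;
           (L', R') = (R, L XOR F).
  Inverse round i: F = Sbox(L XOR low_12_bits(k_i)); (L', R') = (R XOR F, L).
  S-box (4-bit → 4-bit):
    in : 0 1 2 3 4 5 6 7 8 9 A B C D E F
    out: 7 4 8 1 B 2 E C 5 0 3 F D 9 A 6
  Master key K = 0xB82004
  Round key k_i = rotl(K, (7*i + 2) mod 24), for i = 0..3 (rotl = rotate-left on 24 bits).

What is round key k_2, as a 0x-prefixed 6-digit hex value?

K = 0xB82004
k_0 = rotl(K, (7*0+2) mod 24) = rotl(K, 2) = 0xE08012
k_1 = rotl(K, (7*1+2) mod 24) = rotl(K, 9) = 0x400970
k_2 = rotl(K, (7*2+2) mod 24) = rotl(K, 16) = 0x04B820

0x04B820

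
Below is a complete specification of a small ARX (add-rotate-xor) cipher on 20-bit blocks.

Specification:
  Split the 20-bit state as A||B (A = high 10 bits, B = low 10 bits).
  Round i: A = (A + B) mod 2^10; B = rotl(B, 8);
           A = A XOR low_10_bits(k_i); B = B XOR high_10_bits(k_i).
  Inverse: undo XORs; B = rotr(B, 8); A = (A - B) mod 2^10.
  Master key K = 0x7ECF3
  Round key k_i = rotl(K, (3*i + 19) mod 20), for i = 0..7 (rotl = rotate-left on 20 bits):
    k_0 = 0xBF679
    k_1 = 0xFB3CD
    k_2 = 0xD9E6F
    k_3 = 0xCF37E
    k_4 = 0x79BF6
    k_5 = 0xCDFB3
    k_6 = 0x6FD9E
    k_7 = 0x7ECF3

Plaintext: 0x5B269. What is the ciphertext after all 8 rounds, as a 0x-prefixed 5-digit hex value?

s_0 = plaintext = 0x5B269
s_1 = Round(s_0, k_0) = 0x6B367
s_2 = Round(s_1, k_1) = 0xB7835
s_3 = Round(s_2, k_2) = 0x5F26A
s_4 = Round(s_3, k_3) = 0x261A6
s_5 = Round(s_4, k_4) = 0x7238F
s_6 = Round(s_5, k_5) = 0xB90D4
s_7 = Round(s_6, k_6) = 0x8998A
s_8 = Round(s_7, k_7) = 0xD0F99

0xD0F99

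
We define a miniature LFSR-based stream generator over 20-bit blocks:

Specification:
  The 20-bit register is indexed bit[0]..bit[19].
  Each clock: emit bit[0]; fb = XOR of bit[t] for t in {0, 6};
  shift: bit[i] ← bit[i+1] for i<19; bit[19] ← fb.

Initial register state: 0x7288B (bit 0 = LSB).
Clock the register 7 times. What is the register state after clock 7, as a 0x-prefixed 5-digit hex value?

0x52E51

reg_0 = 0x7288B
clock 1: out=1, reg = 0xB9445
clock 2: out=1, reg = 0x5CA22
clock 3: out=0, reg = 0x2E511
clock 4: out=1, reg = 0x97288
clock 5: out=0, reg = 0x4B944
clock 6: out=0, reg = 0xA5CA2
clock 7: out=0, reg = 0x52E51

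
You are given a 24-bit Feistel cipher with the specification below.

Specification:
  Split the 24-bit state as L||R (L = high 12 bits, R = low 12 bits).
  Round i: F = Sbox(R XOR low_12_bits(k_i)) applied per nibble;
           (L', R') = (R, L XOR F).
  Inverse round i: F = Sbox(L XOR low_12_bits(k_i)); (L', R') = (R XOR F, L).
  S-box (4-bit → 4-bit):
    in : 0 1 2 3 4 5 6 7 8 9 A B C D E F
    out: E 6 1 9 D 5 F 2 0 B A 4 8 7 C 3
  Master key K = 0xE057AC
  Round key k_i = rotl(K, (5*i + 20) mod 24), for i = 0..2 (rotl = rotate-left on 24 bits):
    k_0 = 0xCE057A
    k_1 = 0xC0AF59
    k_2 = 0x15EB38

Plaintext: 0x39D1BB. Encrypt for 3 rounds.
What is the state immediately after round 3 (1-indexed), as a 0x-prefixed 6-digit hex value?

s_0 = plaintext = 0x39D1BB
s_1 = Round(s_0, k_0) = 0x1BBE1B
s_2 = Round(s_1, k_1) = 0xE1B76A
s_3 = Round(s_2, k_2) = 0x76A64A

0x76A64A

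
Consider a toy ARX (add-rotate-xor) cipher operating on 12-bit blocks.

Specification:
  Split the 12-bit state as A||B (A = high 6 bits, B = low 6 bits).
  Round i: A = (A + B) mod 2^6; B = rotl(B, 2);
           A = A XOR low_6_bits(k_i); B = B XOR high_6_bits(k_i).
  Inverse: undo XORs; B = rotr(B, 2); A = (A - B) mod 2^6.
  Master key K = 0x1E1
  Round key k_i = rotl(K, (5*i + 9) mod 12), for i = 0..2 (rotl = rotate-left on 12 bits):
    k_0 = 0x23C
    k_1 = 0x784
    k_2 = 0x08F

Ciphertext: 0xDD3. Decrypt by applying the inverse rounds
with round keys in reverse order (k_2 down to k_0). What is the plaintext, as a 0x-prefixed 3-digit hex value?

s_0 = ciphertext = 0xDD3
s_1 = InvRound(s_0, k_2) = 0x914
s_2 = InvRound(s_1, k_1) = 0xFA2
s_3 = InvRound(s_2, k_0) = 0x62A

0x62A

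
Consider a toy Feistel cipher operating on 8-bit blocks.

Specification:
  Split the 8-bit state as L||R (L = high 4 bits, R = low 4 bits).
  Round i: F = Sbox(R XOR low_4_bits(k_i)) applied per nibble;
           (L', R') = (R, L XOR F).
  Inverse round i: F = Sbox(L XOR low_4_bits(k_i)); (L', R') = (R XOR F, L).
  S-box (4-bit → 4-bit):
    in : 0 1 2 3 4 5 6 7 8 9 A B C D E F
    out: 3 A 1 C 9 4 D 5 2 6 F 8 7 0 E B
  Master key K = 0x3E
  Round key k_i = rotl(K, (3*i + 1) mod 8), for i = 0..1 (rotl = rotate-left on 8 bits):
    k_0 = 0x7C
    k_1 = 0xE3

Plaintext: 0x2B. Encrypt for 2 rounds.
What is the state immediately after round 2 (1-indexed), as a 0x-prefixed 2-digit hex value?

0x72

s_0 = plaintext = 0x2B
s_1 = Round(s_0, k_0) = 0xB7
s_2 = Round(s_1, k_1) = 0x72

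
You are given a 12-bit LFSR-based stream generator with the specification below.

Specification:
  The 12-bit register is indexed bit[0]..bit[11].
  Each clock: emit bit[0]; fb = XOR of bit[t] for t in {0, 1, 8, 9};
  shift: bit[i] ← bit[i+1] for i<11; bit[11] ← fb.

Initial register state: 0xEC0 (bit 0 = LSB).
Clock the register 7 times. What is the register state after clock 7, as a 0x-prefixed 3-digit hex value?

0x63D

reg_0 = 0xEC0
clock 1: out=0, reg = 0xF60
clock 2: out=0, reg = 0x7B0
clock 3: out=0, reg = 0x3D8
clock 4: out=0, reg = 0x1EC
clock 5: out=0, reg = 0x8F6
clock 6: out=0, reg = 0xC7B
clock 7: out=1, reg = 0x63D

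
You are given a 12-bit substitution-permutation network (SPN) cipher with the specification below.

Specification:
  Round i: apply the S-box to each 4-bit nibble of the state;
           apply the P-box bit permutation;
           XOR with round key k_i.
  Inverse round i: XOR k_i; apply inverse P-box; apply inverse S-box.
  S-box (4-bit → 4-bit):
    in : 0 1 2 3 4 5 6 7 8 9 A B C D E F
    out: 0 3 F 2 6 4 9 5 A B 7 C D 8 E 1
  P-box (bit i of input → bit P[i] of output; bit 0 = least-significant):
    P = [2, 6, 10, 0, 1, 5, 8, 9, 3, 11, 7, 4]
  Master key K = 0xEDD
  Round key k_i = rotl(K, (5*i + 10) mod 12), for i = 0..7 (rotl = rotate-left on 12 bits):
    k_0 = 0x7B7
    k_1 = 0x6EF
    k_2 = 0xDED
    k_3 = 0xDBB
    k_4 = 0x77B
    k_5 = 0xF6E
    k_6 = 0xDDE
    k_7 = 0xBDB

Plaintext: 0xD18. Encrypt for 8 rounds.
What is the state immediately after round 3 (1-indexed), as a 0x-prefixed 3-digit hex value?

s_0 = plaintext = 0xD18
s_1 = Round(s_0, k_0) = 0x7C4
s_2 = Round(s_1, k_1) = 0x125
s_3 = Round(s_2, k_2) = 0x2C7
s_4 = Round(s_3, k_3) = 0x225
s_5 = Round(s_4, k_4) = 0x8C1
s_6 = Round(s_5, k_5) = 0x438
s_7 = Round(s_6, k_6) = 0x53F
s_8 = Round(s_7, k_7) = 0xB7F

0x2C7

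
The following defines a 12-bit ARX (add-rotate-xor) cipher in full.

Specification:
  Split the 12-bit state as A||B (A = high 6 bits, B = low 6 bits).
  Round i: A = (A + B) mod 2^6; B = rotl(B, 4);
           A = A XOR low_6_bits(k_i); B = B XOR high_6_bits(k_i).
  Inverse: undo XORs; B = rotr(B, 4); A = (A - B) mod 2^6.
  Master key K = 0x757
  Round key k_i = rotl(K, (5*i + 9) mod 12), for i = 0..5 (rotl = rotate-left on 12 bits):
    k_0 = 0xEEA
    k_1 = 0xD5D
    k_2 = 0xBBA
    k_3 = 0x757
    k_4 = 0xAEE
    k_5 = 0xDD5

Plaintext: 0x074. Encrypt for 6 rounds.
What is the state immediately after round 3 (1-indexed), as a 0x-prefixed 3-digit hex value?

s_0 = plaintext = 0x074
s_1 = Round(s_0, k_0) = 0x7F6
s_2 = Round(s_1, k_1) = 0x218
s_3 = Round(s_2, k_2) = 0x6A8
s_4 = Round(s_3, k_3) = 0x557
s_5 = Round(s_4, k_4) = 0x09E
s_6 = Round(s_5, k_5) = 0xD50

0x6A8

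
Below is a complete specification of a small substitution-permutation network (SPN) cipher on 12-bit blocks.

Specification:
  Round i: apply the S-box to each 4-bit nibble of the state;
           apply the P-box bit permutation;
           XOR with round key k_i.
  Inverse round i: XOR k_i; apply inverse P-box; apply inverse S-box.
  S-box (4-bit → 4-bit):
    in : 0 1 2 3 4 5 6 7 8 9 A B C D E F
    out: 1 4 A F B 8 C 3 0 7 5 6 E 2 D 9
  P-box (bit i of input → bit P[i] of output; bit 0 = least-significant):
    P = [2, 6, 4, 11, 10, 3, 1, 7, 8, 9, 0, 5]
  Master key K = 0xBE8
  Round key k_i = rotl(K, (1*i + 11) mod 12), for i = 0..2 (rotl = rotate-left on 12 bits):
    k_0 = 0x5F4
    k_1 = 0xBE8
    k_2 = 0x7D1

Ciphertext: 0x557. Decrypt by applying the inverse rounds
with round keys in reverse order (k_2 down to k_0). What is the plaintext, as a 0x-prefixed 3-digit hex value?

s_0 = ciphertext = 0x557
s_1 = InvRound(s_0, k_2) = 0xD60
s_2 = InvRound(s_1, k_1) = 0xD48
s_3 = InvRound(s_2, k_0) = 0x52E

0x52E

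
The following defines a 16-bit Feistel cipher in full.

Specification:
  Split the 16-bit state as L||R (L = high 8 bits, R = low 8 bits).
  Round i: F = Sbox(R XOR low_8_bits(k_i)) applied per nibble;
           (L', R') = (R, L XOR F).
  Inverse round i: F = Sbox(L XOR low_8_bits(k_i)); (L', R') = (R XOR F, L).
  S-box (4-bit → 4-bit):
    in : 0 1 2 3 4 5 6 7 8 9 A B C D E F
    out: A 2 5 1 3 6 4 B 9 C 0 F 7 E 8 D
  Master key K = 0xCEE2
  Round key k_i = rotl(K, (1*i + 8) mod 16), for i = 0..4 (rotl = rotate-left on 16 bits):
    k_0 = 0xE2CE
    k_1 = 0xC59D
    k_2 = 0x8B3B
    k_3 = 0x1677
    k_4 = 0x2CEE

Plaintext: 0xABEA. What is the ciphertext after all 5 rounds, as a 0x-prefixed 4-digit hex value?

0x9F81

s_0 = plaintext = 0xABEA
s_1 = Round(s_0, k_0) = 0xEAF8
s_2 = Round(s_1, k_1) = 0xF8AC
s_3 = Round(s_2, k_2) = 0xAC33
s_4 = Round(s_3, k_3) = 0x339F
s_5 = Round(s_4, k_4) = 0x9F81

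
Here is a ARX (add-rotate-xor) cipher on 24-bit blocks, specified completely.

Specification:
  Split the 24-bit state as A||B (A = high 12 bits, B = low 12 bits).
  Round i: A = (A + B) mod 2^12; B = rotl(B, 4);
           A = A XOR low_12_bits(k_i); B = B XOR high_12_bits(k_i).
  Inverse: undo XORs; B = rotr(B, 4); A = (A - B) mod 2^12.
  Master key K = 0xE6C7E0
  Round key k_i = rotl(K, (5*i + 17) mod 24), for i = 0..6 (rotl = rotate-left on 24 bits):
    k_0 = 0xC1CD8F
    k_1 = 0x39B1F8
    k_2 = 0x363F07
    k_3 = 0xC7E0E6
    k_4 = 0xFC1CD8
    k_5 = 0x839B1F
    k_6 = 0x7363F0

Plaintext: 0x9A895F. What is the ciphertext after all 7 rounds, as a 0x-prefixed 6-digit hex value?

s_0 = plaintext = 0x9A895F
s_1 = Round(s_0, k_0) = 0xE889E5
s_2 = Round(s_1, k_1) = 0x995DC2
s_3 = Round(s_2, k_2) = 0x850F4E
s_4 = Round(s_3, k_3) = 0x778891
s_5 = Round(s_4, k_4) = 0xCD16D9
s_6 = Round(s_5, k_5) = 0x8B55AF
s_7 = Round(s_6, k_6) = 0xD94DC3

0xD94DC3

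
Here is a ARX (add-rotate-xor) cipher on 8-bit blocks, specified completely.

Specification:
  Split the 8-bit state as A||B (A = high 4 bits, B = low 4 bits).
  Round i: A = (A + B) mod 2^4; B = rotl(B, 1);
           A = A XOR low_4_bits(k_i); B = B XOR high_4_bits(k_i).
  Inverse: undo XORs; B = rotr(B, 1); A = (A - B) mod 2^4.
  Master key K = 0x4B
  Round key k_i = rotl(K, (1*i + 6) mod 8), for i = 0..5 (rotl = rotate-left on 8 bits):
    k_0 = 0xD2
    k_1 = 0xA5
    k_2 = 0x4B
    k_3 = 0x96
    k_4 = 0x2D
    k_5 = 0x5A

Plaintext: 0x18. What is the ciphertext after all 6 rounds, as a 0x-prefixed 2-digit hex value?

s_0 = plaintext = 0x18
s_1 = Round(s_0, k_0) = 0xBC
s_2 = Round(s_1, k_1) = 0x23
s_3 = Round(s_2, k_2) = 0xE2
s_4 = Round(s_3, k_3) = 0x6D
s_5 = Round(s_4, k_4) = 0xE9
s_6 = Round(s_5, k_5) = 0xD6

0xD6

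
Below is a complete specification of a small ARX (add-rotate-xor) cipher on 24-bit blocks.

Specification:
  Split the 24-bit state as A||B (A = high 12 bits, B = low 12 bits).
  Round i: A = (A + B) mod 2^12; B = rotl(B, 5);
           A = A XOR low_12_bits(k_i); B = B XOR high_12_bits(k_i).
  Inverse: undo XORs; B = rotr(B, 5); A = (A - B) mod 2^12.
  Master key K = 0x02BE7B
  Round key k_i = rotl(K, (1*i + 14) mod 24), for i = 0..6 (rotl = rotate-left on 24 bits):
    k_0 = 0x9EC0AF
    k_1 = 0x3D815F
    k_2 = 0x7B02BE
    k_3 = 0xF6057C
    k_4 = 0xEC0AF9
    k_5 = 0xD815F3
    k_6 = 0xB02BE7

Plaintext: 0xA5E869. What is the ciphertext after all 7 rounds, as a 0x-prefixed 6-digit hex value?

s_0 = plaintext = 0xA5E869
s_1 = Round(s_0, k_0) = 0x2684DC
s_2 = Round(s_1, k_1) = 0x61B851
s_3 = Round(s_2, k_2) = 0xCD2D80
s_4 = Round(s_3, k_3) = 0xF2EF7B
s_5 = Round(s_4, k_4) = 0x4501BE
s_6 = Round(s_5, k_5) = 0x3FDA42
s_7 = Round(s_6, k_6) = 0x5D8356

0x5D8356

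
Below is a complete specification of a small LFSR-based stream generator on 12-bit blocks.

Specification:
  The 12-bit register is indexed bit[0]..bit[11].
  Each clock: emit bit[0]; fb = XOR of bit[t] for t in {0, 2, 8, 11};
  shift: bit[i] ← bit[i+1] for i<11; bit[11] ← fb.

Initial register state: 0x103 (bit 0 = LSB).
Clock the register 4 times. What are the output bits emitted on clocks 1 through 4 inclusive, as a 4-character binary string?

1100

reg_0 = 0x103
clock 1: out=1, reg = 0x081
clock 2: out=1, reg = 0x840
clock 3: out=0, reg = 0xC20
clock 4: out=0, reg = 0xE10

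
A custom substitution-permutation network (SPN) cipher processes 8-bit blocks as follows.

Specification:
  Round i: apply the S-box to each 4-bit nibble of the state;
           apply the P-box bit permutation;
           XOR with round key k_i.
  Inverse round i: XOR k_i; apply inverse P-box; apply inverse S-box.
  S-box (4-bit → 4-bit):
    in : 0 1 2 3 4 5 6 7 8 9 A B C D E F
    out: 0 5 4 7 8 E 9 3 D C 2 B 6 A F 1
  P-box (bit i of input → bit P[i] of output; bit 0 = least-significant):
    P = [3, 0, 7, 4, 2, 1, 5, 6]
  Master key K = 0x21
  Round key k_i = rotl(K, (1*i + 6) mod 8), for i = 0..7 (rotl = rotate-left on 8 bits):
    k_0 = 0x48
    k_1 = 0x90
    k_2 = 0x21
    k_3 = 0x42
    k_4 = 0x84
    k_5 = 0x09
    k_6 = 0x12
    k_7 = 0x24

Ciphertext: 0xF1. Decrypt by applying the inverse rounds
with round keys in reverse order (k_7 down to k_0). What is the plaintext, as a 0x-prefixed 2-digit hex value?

s_0 = ciphertext = 0xF1
s_1 = InvRound(s_0, k_7) = 0x65
s_2 = InvRound(s_1, k_6) = 0xED
s_3 = InvRound(s_2, k_5) = 0x82
s_4 = InvRound(s_3, k_4) = 0x70
s_5 = InvRound(s_4, k_3) = 0xC4
s_6 = InvRound(s_5, k_2) = 0x8C
s_7 = InvRound(s_6, k_1) = 0xF6
s_8 = InvRound(s_7, k_0) = 0x38

0x38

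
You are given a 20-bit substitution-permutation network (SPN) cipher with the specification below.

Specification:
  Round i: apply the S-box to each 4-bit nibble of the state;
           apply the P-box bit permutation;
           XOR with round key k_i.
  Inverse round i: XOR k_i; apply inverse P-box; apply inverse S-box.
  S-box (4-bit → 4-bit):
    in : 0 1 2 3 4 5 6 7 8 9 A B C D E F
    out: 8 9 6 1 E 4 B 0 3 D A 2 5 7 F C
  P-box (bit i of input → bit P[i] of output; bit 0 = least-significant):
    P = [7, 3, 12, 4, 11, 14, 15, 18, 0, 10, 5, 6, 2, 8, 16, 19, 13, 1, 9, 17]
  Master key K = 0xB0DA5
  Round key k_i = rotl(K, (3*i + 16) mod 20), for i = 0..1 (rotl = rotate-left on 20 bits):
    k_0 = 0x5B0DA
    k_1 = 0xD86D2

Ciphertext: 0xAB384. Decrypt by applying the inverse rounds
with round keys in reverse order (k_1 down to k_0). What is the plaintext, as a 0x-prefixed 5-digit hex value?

s_0 = ciphertext = 0xAB384
s_1 = InvRound(s_0, k_1) = 0x6DA0F
s_2 = InvRound(s_1, k_0) = 0x9C181

0x9C181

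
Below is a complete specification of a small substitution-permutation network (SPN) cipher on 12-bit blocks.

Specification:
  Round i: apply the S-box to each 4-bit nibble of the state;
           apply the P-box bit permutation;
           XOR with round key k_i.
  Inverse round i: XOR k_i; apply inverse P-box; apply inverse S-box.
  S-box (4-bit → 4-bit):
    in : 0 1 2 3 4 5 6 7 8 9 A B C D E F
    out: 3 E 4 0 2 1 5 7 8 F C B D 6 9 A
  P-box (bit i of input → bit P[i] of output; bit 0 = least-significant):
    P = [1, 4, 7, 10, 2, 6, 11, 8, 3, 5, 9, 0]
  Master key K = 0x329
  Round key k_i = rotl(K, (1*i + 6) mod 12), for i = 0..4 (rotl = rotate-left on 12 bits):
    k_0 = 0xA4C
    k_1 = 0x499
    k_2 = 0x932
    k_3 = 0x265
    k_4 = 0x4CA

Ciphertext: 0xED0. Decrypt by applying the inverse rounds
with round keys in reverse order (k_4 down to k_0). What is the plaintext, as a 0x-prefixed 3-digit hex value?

s_0 = ciphertext = 0xED0
s_1 = InvRound(s_0, k_4) = 0x620
s_2 = InvRound(s_1, k_3) = 0x808
s_3 = InvRound(s_2, k_2) = 0x080
s_4 = InvRound(s_3, k_1) = 0xE3F
s_5 = InvRound(s_4, k_0) = 0xF4B

0xF4B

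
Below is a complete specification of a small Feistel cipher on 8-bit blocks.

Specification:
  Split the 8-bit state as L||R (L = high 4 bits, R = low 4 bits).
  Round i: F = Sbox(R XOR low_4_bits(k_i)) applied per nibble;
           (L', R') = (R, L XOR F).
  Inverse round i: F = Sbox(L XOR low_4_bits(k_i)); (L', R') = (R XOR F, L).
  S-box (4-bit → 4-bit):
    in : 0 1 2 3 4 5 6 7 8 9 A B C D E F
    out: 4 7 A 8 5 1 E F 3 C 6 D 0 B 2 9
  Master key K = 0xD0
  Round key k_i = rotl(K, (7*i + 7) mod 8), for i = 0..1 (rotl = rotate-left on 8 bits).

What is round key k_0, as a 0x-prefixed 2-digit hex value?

0x68

K = 0xD0
k_0 = rotl(K, (7*0+7) mod 8) = rotl(K, 7) = 0x68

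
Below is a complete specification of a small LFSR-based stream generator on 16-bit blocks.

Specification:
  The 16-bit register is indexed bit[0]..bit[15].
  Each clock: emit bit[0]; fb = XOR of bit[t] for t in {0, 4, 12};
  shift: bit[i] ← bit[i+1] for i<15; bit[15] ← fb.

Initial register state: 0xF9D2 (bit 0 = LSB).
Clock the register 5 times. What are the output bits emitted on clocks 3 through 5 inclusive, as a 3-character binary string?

reg_0 = 0xF9D2
clock 1: out=0, reg = 0x7CE9
clock 2: out=1, reg = 0x3E74
clock 3: out=0, reg = 0x1F3A
clock 4: out=0, reg = 0x0F9D
clock 5: out=1, reg = 0x07CE

001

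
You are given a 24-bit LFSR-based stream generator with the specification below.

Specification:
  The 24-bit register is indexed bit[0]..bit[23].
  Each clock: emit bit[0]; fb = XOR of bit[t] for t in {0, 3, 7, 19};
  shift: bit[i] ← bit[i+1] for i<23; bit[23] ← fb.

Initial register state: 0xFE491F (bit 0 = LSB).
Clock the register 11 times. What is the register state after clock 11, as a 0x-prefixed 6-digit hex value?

0xD23FC9

reg_0 = 0xFE491F
clock 1: out=1, reg = 0xFF248F
clock 2: out=1, reg = 0x7F9247
clock 3: out=1, reg = 0x3FC923
clock 4: out=1, reg = 0x1FE491
clock 5: out=1, reg = 0x8FF248
clock 6: out=0, reg = 0x47F924
clock 7: out=0, reg = 0x23FC92
clock 8: out=0, reg = 0x91FE49
clock 9: out=1, reg = 0x48FF24
clock 10: out=0, reg = 0xA47F92
clock 11: out=0, reg = 0xD23FC9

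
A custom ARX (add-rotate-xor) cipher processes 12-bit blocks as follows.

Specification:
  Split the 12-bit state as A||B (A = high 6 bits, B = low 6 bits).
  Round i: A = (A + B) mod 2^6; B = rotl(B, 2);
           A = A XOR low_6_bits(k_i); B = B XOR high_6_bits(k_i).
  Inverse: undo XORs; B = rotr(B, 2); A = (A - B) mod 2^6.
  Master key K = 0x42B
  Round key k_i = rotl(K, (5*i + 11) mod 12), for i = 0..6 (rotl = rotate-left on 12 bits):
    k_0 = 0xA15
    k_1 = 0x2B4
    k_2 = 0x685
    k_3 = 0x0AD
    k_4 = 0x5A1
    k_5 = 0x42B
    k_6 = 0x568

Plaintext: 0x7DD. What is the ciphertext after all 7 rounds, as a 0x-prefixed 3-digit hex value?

s_0 = plaintext = 0x7DD
s_1 = Round(s_0, k_0) = 0xA5D
s_2 = Round(s_1, k_1) = 0xCBF
s_3 = Round(s_2, k_2) = 0xD25
s_4 = Round(s_3, k_3) = 0xD14
s_5 = Round(s_4, k_4) = 0xA47
s_6 = Round(s_5, k_5) = 0x6CC
s_7 = Round(s_6, k_6) = 0x3E5

0x3E5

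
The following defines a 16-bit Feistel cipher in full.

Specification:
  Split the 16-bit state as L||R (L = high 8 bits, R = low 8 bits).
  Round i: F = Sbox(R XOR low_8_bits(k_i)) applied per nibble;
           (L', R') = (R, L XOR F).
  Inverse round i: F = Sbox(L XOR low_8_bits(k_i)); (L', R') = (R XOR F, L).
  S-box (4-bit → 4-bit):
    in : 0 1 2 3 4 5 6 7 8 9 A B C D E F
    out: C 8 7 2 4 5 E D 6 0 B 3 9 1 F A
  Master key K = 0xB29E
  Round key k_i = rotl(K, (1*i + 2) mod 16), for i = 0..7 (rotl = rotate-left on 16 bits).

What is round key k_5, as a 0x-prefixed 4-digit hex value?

0x4F59

K = 0xB29E
k_0 = rotl(K, (1*0+2) mod 16) = rotl(K, 2) = 0xCA7A
k_1 = rotl(K, (1*1+2) mod 16) = rotl(K, 3) = 0x94F5
k_2 = rotl(K, (1*2+2) mod 16) = rotl(K, 4) = 0x29EB
k_3 = rotl(K, (1*3+2) mod 16) = rotl(K, 5) = 0x53D6
k_4 = rotl(K, (1*4+2) mod 16) = rotl(K, 6) = 0xA7AC
k_5 = rotl(K, (1*5+2) mod 16) = rotl(K, 7) = 0x4F59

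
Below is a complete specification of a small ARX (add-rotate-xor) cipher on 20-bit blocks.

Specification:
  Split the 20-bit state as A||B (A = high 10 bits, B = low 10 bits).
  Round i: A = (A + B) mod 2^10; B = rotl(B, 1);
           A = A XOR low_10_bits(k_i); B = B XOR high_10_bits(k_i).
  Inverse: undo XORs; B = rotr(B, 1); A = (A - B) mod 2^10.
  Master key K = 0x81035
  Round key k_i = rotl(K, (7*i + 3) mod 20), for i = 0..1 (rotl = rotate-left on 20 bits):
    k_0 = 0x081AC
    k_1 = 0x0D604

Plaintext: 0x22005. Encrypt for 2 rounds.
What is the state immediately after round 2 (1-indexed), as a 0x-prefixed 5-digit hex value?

0xD3C61

s_0 = plaintext = 0x22005
s_1 = Round(s_0, k_0) = 0x4842A
s_2 = Round(s_1, k_1) = 0xD3C61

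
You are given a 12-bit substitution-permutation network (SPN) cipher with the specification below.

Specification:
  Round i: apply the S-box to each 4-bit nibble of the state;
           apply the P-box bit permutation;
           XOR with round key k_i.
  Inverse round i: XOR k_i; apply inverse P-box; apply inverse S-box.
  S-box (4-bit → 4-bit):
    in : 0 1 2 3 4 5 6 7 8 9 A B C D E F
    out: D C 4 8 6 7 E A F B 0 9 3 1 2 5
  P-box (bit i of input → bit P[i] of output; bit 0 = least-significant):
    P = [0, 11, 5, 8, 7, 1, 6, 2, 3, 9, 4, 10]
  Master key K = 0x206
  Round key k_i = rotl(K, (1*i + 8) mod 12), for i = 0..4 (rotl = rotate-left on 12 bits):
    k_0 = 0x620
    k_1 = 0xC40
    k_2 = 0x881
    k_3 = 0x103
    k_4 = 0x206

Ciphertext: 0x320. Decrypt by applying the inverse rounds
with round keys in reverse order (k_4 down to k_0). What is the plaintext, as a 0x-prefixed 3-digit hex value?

0x778

s_0 = ciphertext = 0x320
s_1 = InvRound(s_0, k_4) = 0xA71
s_2 = InvRound(s_1, k_3) = 0x446
s_3 = InvRound(s_2, k_2) = 0x38C
s_4 = InvRound(s_3, k_1) = 0x907
s_5 = InvRound(s_4, k_0) = 0x778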